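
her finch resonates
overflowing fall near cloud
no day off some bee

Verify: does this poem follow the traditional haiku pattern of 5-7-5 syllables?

Yes

Line 1: her(1) + finch(1) + resonates(3) = 5 ✓
Line 2: overflowing(4) + fall(1) + near(1) + cloud(1) = 7 ✓
Line 3: no(1) + day(1) + off(1) + some(1) + bee(1) = 5 ✓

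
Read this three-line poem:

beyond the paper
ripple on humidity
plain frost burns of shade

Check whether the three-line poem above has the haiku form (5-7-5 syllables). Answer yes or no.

Yes

Line 1: "beyond the paper": 2+1+2 = 5 ✓
Line 2: "ripple on humidity": 2+1+4 = 7 ✓
Line 3: "plain frost burns of shade": 1+1+1+1+1 = 5 ✓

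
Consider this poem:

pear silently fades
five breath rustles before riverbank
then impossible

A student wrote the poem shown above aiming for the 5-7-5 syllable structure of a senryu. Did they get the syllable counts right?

No

Line 1: pear (1), silently (3), fades (1) → 5 ✓
Line 2: five (1), breath (1), rustles (2), before (2), riverbank (3) → 9 (expected 7)
Line 3: then (1), impossible (4) → 5 ✓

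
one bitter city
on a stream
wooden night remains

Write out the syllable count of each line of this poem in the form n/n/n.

Line 1: one (1), bitter (2), city (2) → 5
Line 2: on (1), a (1), stream (1) → 3
Line 3: wooden (2), night (1), remains (2) → 5

5/3/5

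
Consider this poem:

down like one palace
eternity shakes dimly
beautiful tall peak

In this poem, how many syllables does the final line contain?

The final line: beautiful(3) + tall(1) + peak(1) = 5

5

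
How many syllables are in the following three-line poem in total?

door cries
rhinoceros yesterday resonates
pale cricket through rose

Line 1: door (1), cries (1) → 2
Line 2: rhinoceros (4), yesterday (3), resonates (3) → 10
Line 3: pale (1), cricket (2), through (1), rose (1) → 5
Total: 2 + 10 + 5 = 17

17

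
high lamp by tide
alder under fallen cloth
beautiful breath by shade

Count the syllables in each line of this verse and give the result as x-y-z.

4-7-6

Line 1: high(1) + lamp(1) + by(1) + tide(1) = 4
Line 2: alder(2) + under(2) + fallen(2) + cloth(1) = 7
Line 3: beautiful(3) + breath(1) + by(1) + shade(1) = 6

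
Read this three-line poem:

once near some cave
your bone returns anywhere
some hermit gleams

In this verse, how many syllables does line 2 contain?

7

Line 2: your (1), bone (1), returns (2), anywhere (3) → 7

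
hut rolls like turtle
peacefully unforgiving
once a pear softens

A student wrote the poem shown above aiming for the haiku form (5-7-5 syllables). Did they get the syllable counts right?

Line 1: "hut rolls like turtle": 1+1+1+2 = 5 ✓
Line 2: "peacefully unforgiving": 3+4 = 7 ✓
Line 3: "once a pear softens": 1+1+1+2 = 5 ✓

Yes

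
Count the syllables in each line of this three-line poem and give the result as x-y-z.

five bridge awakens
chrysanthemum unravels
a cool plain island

Line 1: five (1), bridge (1), awakens (3) → 5
Line 2: chrysanthemum (4), unravels (3) → 7
Line 3: a (1), cool (1), plain (1), island (2) → 5

5-7-5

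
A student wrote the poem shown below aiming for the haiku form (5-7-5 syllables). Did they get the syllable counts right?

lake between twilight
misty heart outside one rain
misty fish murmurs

Yes

Line 1: lake (1), between (2), twilight (2) → 5 ✓
Line 2: misty (2), heart (1), outside (2), one (1), rain (1) → 7 ✓
Line 3: misty (2), fish (1), murmurs (2) → 5 ✓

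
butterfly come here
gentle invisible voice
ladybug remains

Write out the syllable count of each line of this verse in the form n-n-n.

5-7-5

Line 1: "butterfly come here": 3+1+1 = 5
Line 2: "gentle invisible voice": 2+4+1 = 7
Line 3: "ladybug remains": 3+2 = 5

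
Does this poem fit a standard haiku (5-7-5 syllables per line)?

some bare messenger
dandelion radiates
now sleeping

Line 1: "some bare messenger": 1+1+3 = 5 ✓
Line 2: "dandelion radiates": 4+3 = 7 ✓
Line 3: "now sleeping": 1+2 = 3 (expected 5)

No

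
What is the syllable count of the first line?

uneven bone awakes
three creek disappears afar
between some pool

The first line: uneven(3) + bone(1) + awakes(2) = 6

6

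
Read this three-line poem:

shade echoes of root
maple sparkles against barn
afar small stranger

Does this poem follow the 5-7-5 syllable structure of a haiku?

Line 1: "shade echoes of root": 1+2+1+1 = 5 ✓
Line 2: "maple sparkles against barn": 2+2+2+1 = 7 ✓
Line 3: "afar small stranger": 2+1+2 = 5 ✓

Yes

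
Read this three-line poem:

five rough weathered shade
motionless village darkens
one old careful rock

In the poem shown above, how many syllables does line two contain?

Line two: "motionless village darkens": 3+2+2 = 7

7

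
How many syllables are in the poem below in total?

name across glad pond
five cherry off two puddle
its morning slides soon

Line 1: name(1) + across(2) + glad(1) + pond(1) = 5
Line 2: five(1) + cherry(2) + off(1) + two(1) + puddle(2) = 7
Line 3: its(1) + morning(2) + slides(1) + soon(1) = 5
Total: 5 + 7 + 5 = 17

17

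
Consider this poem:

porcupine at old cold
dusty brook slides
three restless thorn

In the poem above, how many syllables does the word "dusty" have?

2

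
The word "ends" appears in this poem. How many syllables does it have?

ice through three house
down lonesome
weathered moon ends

1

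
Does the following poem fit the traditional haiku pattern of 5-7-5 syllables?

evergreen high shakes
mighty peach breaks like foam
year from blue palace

Line 1: "evergreen high shakes": 3+1+1 = 5 ✓
Line 2: "mighty peach breaks like foam": 2+1+1+1+1 = 6 (expected 7)
Line 3: "year from blue palace": 1+1+1+2 = 5 ✓

No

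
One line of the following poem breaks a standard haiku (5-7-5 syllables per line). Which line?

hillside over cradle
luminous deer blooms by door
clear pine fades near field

Line 1: hillside (2), over (2), cradle (2) → 6 (expected 5)
Line 2: luminous (3), deer (1), blooms (1), by (1), door (1) → 7 ✓
Line 3: clear (1), pine (1), fades (1), near (1), field (1) → 5 ✓

Line 1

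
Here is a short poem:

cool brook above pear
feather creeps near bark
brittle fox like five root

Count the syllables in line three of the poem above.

6

Line three: brittle (2), fox (1), like (1), five (1), root (1) → 6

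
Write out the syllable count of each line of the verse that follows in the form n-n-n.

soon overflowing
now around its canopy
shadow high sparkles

Line 1: soon(1) + overflowing(4) = 5
Line 2: now(1) + around(2) + its(1) + canopy(3) = 7
Line 3: shadow(2) + high(1) + sparkles(2) = 5

5-7-5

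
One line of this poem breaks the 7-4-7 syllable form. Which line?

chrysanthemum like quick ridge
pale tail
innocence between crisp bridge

Line 1: chrysanthemum (4), like (1), quick (1), ridge (1) → 7 ✓
Line 2: pale (1), tail (1) → 2 (expected 4)
Line 3: innocence (3), between (2), crisp (1), bridge (1) → 7 ✓

Line 2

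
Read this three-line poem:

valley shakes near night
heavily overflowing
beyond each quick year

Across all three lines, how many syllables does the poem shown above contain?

17

Line 1: valley(2) + shakes(1) + near(1) + night(1) = 5
Line 2: heavily(3) + overflowing(4) = 7
Line 3: beyond(2) + each(1) + quick(1) + year(1) = 5
Total: 5 + 7 + 5 = 17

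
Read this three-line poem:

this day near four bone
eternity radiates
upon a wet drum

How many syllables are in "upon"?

2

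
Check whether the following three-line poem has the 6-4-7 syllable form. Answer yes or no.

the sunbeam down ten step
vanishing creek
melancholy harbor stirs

Yes

Line 1: the(1) + sunbeam(2) + down(1) + ten(1) + step(1) = 6 ✓
Line 2: vanishing(3) + creek(1) = 4 ✓
Line 3: melancholy(4) + harbor(2) + stirs(1) = 7 ✓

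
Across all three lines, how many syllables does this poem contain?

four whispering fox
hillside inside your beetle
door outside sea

Line 1: four(1) + whispering(3) + fox(1) = 5
Line 2: hillside(2) + inside(2) + your(1) + beetle(2) = 7
Line 3: door(1) + outside(2) + sea(1) = 4
Total: 5 + 7 + 4 = 16

16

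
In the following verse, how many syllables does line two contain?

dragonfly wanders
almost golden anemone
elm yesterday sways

Line two: almost (2), golden (2), anemone (4) → 8

8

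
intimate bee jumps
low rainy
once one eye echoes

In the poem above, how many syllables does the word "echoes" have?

2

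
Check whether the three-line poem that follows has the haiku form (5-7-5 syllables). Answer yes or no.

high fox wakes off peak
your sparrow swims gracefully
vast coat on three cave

Line 1: "high fox wakes off peak": 1+1+1+1+1 = 5 ✓
Line 2: "your sparrow swims gracefully": 1+2+1+3 = 7 ✓
Line 3: "vast coat on three cave": 1+1+1+1+1 = 5 ✓

Yes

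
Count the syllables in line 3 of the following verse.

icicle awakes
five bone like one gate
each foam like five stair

Line 3: each (1), foam (1), like (1), five (1), stair (1) → 5

5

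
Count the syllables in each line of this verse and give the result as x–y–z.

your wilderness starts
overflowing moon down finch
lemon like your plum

Line 1: your(1) + wilderness(3) + starts(1) = 5
Line 2: overflowing(4) + moon(1) + down(1) + finch(1) = 7
Line 3: lemon(2) + like(1) + your(1) + plum(1) = 5

5–7–5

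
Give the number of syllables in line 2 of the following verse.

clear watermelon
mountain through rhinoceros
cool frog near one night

7

Line 2: mountain(2) + through(1) + rhinoceros(4) = 7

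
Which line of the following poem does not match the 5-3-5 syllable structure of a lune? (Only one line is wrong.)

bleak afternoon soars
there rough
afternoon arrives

The second line

Line 1: "bleak afternoon soars": 1+3+1 = 5 ✓
Line 2: "there rough": 1+1 = 2 (expected 3)
Line 3: "afternoon arrives": 3+2 = 5 ✓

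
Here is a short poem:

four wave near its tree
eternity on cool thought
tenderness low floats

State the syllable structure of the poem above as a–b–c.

5–7–5

Line 1: "four wave near its tree": 1+1+1+1+1 = 5
Line 2: "eternity on cool thought": 4+1+1+1 = 7
Line 3: "tenderness low floats": 3+1+1 = 5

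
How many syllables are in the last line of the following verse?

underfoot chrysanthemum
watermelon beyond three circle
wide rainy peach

4

The last line: "wide rainy peach": 1+2+1 = 4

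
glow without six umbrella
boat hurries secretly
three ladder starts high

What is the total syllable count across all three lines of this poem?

18

Line 1: glow(1) + without(2) + six(1) + umbrella(3) = 7
Line 2: boat(1) + hurries(2) + secretly(3) = 6
Line 3: three(1) + ladder(2) + starts(1) + high(1) = 5
Total: 7 + 6 + 5 = 18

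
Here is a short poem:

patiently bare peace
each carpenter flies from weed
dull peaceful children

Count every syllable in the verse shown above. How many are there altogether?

17

Line 1: patiently (3), bare (1), peace (1) → 5
Line 2: each (1), carpenter (3), flies (1), from (1), weed (1) → 7
Line 3: dull (1), peaceful (2), children (2) → 5
Total: 5 + 7 + 5 = 17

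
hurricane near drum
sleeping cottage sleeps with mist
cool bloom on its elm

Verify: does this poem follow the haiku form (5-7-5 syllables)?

Line 1: hurricane(3) + near(1) + drum(1) = 5 ✓
Line 2: sleeping(2) + cottage(2) + sleeps(1) + with(1) + mist(1) = 7 ✓
Line 3: cool(1) + bloom(1) + on(1) + its(1) + elm(1) = 5 ✓

Yes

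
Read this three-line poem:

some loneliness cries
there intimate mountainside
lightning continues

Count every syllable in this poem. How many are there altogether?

17

Line 1: some (1), loneliness (3), cries (1) → 5
Line 2: there (1), intimate (3), mountainside (3) → 7
Line 3: lightning (2), continues (3) → 5
Total: 5 + 7 + 5 = 17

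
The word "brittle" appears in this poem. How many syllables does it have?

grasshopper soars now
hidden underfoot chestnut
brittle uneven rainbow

"brittle" has 2 syllables.

2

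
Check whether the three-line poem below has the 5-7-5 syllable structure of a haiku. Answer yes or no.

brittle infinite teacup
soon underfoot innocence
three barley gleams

No

Line 1: brittle (2), infinite (3), teacup (2) → 7 (expected 5)
Line 2: soon (1), underfoot (3), innocence (3) → 7 ✓
Line 3: three (1), barley (2), gleams (1) → 4 (expected 5)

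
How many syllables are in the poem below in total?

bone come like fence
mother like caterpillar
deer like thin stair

15

Line 1: "bone come like fence": 1+1+1+1 = 4
Line 2: "mother like caterpillar": 2+1+4 = 7
Line 3: "deer like thin stair": 1+1+1+1 = 4
Total: 4 + 7 + 4 = 15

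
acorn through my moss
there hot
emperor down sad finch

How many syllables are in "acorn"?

2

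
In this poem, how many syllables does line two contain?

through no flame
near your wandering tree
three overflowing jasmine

6

Line two: near (1), your (1), wandering (3), tree (1) → 6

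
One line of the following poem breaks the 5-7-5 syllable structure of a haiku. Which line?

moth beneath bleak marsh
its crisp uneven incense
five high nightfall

Line 1: moth(1) + beneath(2) + bleak(1) + marsh(1) = 5 ✓
Line 2: its(1) + crisp(1) + uneven(3) + incense(2) = 7 ✓
Line 3: five(1) + high(1) + nightfall(2) = 4 (expected 5)

Line 3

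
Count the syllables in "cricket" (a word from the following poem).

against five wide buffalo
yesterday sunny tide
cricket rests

2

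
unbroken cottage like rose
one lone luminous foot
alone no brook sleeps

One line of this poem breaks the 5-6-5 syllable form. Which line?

Line 1: unbroken (3), cottage (2), like (1), rose (1) → 7 (expected 5)
Line 2: one (1), lone (1), luminous (3), foot (1) → 6 ✓
Line 3: alone (2), no (1), brook (1), sleeps (1) → 5 ✓

The first line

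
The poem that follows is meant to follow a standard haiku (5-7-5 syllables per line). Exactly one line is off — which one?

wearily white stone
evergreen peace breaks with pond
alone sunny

Line 1: "wearily white stone": 3+1+1 = 5 ✓
Line 2: "evergreen peace breaks with pond": 3+1+1+1+1 = 7 ✓
Line 3: "alone sunny": 2+2 = 4 (expected 5)

Line 3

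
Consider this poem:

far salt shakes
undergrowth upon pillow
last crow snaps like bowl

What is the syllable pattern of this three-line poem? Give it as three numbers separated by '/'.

3/7/5

Line 1: far (1), salt (1), shakes (1) → 3
Line 2: undergrowth (3), upon (2), pillow (2) → 7
Line 3: last (1), crow (1), snaps (1), like (1), bowl (1) → 5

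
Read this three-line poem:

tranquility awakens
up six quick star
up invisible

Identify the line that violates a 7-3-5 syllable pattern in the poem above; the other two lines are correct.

Line 1: "tranquility awakens": 4+3 = 7 ✓
Line 2: "up six quick star": 1+1+1+1 = 4 (expected 3)
Line 3: "up invisible": 1+4 = 5 ✓

The second line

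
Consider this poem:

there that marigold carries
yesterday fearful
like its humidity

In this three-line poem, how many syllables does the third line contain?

6

The third line: like (1), its (1), humidity (4) → 6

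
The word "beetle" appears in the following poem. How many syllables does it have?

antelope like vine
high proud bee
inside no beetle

2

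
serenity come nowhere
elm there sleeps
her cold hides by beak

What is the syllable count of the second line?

3

The second line: "elm there sleeps": 1+1+1 = 3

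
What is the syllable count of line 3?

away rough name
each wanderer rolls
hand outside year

4

Line 3: hand(1) + outside(2) + year(1) = 4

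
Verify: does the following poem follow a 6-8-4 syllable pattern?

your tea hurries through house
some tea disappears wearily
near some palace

Yes

Line 1: "your tea hurries through house": 1+1+2+1+1 = 6 ✓
Line 2: "some tea disappears wearily": 1+1+3+3 = 8 ✓
Line 3: "near some palace": 1+1+2 = 4 ✓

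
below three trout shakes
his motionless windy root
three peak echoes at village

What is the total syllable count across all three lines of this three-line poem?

19

Line 1: below (2), three (1), trout (1), shakes (1) → 5
Line 2: his (1), motionless (3), windy (2), root (1) → 7
Line 3: three (1), peak (1), echoes (2), at (1), village (2) → 7
Total: 5 + 7 + 7 = 19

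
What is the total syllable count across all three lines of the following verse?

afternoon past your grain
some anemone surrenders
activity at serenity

23

Line 1: "afternoon past your grain": 3+1+1+1 = 6
Line 2: "some anemone surrenders": 1+4+3 = 8
Line 3: "activity at serenity": 4+1+4 = 9
Total: 6 + 8 + 9 = 23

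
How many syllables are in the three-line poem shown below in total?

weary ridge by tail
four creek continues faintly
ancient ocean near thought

Line 1: weary(2) + ridge(1) + by(1) + tail(1) = 5
Line 2: four(1) + creek(1) + continues(3) + faintly(2) = 7
Line 3: ancient(2) + ocean(2) + near(1) + thought(1) = 6
Total: 5 + 7 + 6 = 18

18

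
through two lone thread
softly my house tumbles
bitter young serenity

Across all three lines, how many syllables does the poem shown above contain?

Line 1: through(1) + two(1) + lone(1) + thread(1) = 4
Line 2: softly(2) + my(1) + house(1) + tumbles(2) = 6
Line 3: bitter(2) + young(1) + serenity(4) = 7
Total: 4 + 6 + 7 = 17

17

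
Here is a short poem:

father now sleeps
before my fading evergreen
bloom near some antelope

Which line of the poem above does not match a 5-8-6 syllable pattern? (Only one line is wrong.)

Line 1

Line 1: father (2), now (1), sleeps (1) → 4 (expected 5)
Line 2: before (2), my (1), fading (2), evergreen (3) → 8 ✓
Line 3: bloom (1), near (1), some (1), antelope (3) → 6 ✓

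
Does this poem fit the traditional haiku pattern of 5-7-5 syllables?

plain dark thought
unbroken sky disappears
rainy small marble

Line 1: plain (1), dark (1), thought (1) → 3 (expected 5)
Line 2: unbroken (3), sky (1), disappears (3) → 7 ✓
Line 3: rainy (2), small (1), marble (2) → 5 ✓

No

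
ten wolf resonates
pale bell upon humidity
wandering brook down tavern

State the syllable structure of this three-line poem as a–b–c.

5–8–7

Line 1: ten(1) + wolf(1) + resonates(3) = 5
Line 2: pale(1) + bell(1) + upon(2) + humidity(4) = 8
Line 3: wandering(3) + brook(1) + down(1) + tavern(2) = 7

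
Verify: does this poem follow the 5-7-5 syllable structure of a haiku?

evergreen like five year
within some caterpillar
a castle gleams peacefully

No

Line 1: evergreen (3), like (1), five (1), year (1) → 6 (expected 5)
Line 2: within (2), some (1), caterpillar (4) → 7 ✓
Line 3: a (1), castle (2), gleams (1), peacefully (3) → 7 (expected 5)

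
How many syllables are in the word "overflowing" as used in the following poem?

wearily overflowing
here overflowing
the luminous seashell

4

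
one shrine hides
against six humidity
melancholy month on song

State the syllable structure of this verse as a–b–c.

Line 1: one (1), shrine (1), hides (1) → 3
Line 2: against (2), six (1), humidity (4) → 7
Line 3: melancholy (4), month (1), on (1), song (1) → 7

3–7–7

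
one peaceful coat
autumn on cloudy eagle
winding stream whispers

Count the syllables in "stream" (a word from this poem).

"stream" has 1 syllable.

1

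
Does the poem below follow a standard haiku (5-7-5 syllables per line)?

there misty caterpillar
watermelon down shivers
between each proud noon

Line 1: "there misty caterpillar": 1+2+4 = 7 (expected 5)
Line 2: "watermelon down shivers": 4+1+2 = 7 ✓
Line 3: "between each proud noon": 2+1+1+1 = 5 ✓

No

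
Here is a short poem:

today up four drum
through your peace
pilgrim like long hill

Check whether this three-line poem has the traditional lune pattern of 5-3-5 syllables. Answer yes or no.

Yes

Line 1: today(2) + up(1) + four(1) + drum(1) = 5 ✓
Line 2: through(1) + your(1) + peace(1) = 3 ✓
Line 3: pilgrim(2) + like(1) + long(1) + hill(1) = 5 ✓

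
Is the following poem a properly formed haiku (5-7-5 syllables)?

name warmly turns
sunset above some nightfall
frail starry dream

No

Line 1: name (1), warmly (2), turns (1) → 4 (expected 5)
Line 2: sunset (2), above (2), some (1), nightfall (2) → 7 ✓
Line 3: frail (1), starry (2), dream (1) → 4 (expected 5)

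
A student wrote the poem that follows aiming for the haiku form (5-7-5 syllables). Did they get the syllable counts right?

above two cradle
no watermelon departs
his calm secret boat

Line 1: above (2), two (1), cradle (2) → 5 ✓
Line 2: no (1), watermelon (4), departs (2) → 7 ✓
Line 3: his (1), calm (1), secret (2), boat (1) → 5 ✓

Yes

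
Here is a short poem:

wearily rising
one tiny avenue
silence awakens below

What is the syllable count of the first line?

The first line: wearily(3) + rising(2) = 5

5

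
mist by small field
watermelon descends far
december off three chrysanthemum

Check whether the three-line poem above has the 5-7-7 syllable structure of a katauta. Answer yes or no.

No

Line 1: mist (1), by (1), small (1), field (1) → 4 (expected 5)
Line 2: watermelon (4), descends (2), far (1) → 7 ✓
Line 3: december (3), off (1), three (1), chrysanthemum (4) → 9 (expected 7)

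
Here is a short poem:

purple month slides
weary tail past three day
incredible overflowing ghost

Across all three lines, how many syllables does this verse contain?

Line 1: purple (2), month (1), slides (1) → 4
Line 2: weary (2), tail (1), past (1), three (1), day (1) → 6
Line 3: incredible (4), overflowing (4), ghost (1) → 9
Total: 4 + 6 + 9 = 19

19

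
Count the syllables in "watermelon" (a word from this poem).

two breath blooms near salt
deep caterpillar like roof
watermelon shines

4

"watermelon" has 4 syllables.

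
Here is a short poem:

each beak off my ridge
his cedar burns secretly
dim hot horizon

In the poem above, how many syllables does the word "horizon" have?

"horizon" has 3 syllables.

3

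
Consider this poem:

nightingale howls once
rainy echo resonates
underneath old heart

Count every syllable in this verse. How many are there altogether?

Line 1: "nightingale howls once": 3+1+1 = 5
Line 2: "rainy echo resonates": 2+2+3 = 7
Line 3: "underneath old heart": 3+1+1 = 5
Total: 5 + 7 + 5 = 17

17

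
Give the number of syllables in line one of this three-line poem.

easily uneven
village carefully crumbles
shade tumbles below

Line one: easily(3) + uneven(3) = 6

6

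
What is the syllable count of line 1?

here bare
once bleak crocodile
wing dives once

Line 1: here (1), bare (1) → 2

2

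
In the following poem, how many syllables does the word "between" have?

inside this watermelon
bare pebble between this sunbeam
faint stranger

2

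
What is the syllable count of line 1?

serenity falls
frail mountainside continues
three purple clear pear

5

Line 1: serenity (4), falls (1) → 5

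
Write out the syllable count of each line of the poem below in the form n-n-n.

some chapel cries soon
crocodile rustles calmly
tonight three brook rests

Line 1: "some chapel cries soon": 1+2+1+1 = 5
Line 2: "crocodile rustles calmly": 3+2+2 = 7
Line 3: "tonight three brook rests": 2+1+1+1 = 5

5-7-5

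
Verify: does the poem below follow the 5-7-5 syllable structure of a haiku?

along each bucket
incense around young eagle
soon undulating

Yes

Line 1: "along each bucket": 2+1+2 = 5 ✓
Line 2: "incense around young eagle": 2+2+1+2 = 7 ✓
Line 3: "soon undulating": 1+4 = 5 ✓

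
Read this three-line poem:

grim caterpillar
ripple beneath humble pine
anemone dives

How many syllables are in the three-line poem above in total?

Line 1: grim (1), caterpillar (4) → 5
Line 2: ripple (2), beneath (2), humble (2), pine (1) → 7
Line 3: anemone (4), dives (1) → 5
Total: 5 + 7 + 5 = 17

17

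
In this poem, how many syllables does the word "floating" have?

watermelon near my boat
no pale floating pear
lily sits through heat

2

"floating" has 2 syllables.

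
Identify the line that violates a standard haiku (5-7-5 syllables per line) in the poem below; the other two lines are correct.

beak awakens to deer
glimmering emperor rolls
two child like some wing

Line 1

Line 1: "beak awakens to deer": 1+3+1+1 = 6 (expected 5)
Line 2: "glimmering emperor rolls": 3+3+1 = 7 ✓
Line 3: "two child like some wing": 1+1+1+1+1 = 5 ✓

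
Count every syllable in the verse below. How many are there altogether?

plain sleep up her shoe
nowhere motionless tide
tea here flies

14

Line 1: "plain sleep up her shoe": 1+1+1+1+1 = 5
Line 2: "nowhere motionless tide": 2+3+1 = 6
Line 3: "tea here flies": 1+1+1 = 3
Total: 5 + 6 + 3 = 14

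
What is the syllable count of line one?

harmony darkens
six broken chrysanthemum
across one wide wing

Line one: harmony(3) + darkens(2) = 5

5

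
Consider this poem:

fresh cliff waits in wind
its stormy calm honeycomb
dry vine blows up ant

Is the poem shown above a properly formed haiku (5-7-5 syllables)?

Yes

Line 1: fresh (1), cliff (1), waits (1), in (1), wind (1) → 5 ✓
Line 2: its (1), stormy (2), calm (1), honeycomb (3) → 7 ✓
Line 3: dry (1), vine (1), blows (1), up (1), ant (1) → 5 ✓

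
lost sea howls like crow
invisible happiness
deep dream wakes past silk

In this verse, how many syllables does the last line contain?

The last line: deep (1), dream (1), wakes (1), past (1), silk (1) → 5

5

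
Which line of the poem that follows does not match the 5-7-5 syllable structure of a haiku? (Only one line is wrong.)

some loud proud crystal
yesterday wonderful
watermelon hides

Line 1: some (1), loud (1), proud (1), crystal (2) → 5 ✓
Line 2: yesterday (3), wonderful (3) → 6 (expected 7)
Line 3: watermelon (4), hides (1) → 5 ✓

Line 2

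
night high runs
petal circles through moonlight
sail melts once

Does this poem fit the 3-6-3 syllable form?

Line 1: "night high runs": 1+1+1 = 3 ✓
Line 2: "petal circles through moonlight": 2+2+1+2 = 7 (expected 6)
Line 3: "sail melts once": 1+1+1 = 3 ✓

No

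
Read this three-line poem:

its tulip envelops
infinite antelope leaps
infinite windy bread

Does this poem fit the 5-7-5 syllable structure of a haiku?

No

Line 1: "its tulip envelops": 1+2+3 = 6 (expected 5)
Line 2: "infinite antelope leaps": 3+3+1 = 7 ✓
Line 3: "infinite windy bread": 3+2+1 = 6 (expected 5)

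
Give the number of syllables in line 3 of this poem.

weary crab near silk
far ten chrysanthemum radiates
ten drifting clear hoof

5

Line 3: ten (1), drifting (2), clear (1), hoof (1) → 5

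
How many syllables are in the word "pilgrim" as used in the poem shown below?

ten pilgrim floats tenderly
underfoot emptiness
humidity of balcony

2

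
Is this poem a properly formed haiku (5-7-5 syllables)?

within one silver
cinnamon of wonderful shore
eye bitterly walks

Line 1: within(2) + one(1) + silver(2) = 5 ✓
Line 2: cinnamon(3) + of(1) + wonderful(3) + shore(1) = 8 (expected 7)
Line 3: eye(1) + bitterly(3) + walks(1) = 5 ✓

No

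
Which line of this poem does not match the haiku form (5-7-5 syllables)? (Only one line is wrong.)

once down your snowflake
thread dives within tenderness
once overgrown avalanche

Line 3

Line 1: "once down your snowflake": 1+1+1+2 = 5 ✓
Line 2: "thread dives within tenderness": 1+1+2+3 = 7 ✓
Line 3: "once overgrown avalanche": 1+3+3 = 7 (expected 5)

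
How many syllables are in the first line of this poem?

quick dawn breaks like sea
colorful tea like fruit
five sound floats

The first line: quick (1), dawn (1), breaks (1), like (1), sea (1) → 5

5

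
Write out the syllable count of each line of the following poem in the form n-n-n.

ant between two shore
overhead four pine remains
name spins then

Line 1: ant (1), between (2), two (1), shore (1) → 5
Line 2: overhead (3), four (1), pine (1), remains (2) → 7
Line 3: name (1), spins (1), then (1) → 3

5-7-3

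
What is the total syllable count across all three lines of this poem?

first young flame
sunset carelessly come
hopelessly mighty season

16

Line 1: first (1), young (1), flame (1) → 3
Line 2: sunset (2), carelessly (3), come (1) → 6
Line 3: hopelessly (3), mighty (2), season (2) → 7
Total: 3 + 6 + 7 = 16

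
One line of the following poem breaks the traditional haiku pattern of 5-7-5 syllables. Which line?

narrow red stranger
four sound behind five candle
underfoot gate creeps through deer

Line 1: "narrow red stranger": 2+1+2 = 5 ✓
Line 2: "four sound behind five candle": 1+1+2+1+2 = 7 ✓
Line 3: "underfoot gate creeps through deer": 3+1+1+1+1 = 7 (expected 5)

The third line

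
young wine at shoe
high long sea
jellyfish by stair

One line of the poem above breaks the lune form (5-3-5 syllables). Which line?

Line 1: young(1) + wine(1) + at(1) + shoe(1) = 4 (expected 5)
Line 2: high(1) + long(1) + sea(1) = 3 ✓
Line 3: jellyfish(3) + by(1) + stair(1) = 5 ✓

Line 1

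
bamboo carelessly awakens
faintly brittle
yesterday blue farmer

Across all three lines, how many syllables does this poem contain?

Line 1: bamboo (2), carelessly (3), awakens (3) → 8
Line 2: faintly (2), brittle (2) → 4
Line 3: yesterday (3), blue (1), farmer (2) → 6
Total: 8 + 4 + 6 = 18

18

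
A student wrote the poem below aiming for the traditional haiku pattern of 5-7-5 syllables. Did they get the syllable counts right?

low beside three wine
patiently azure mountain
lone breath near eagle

Yes

Line 1: "low beside three wine": 1+2+1+1 = 5 ✓
Line 2: "patiently azure mountain": 3+2+2 = 7 ✓
Line 3: "lone breath near eagle": 1+1+1+2 = 5 ✓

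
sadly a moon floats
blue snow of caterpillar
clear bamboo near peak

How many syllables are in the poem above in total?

Line 1: sadly(2) + a(1) + moon(1) + floats(1) = 5
Line 2: blue(1) + snow(1) + of(1) + caterpillar(4) = 7
Line 3: clear(1) + bamboo(2) + near(1) + peak(1) = 5
Total: 5 + 7 + 5 = 17

17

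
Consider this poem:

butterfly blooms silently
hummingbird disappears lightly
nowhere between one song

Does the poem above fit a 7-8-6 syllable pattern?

Yes

Line 1: butterfly(3) + blooms(1) + silently(3) = 7 ✓
Line 2: hummingbird(3) + disappears(3) + lightly(2) = 8 ✓
Line 3: nowhere(2) + between(2) + one(1) + song(1) = 6 ✓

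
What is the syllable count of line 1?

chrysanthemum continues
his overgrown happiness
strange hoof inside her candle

Line 1: chrysanthemum (4), continues (3) → 7

7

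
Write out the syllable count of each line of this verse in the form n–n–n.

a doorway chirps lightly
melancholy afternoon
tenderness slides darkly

Line 1: a (1), doorway (2), chirps (1), lightly (2) → 6
Line 2: melancholy (4), afternoon (3) → 7
Line 3: tenderness (3), slides (1), darkly (2) → 6

6–7–6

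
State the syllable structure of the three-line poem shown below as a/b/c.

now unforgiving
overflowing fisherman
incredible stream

5/7/5

Line 1: "now unforgiving": 1+4 = 5
Line 2: "overflowing fisherman": 4+3 = 7
Line 3: "incredible stream": 4+1 = 5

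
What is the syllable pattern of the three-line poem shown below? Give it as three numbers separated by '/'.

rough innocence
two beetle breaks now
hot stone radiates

Line 1: rough(1) + innocence(3) = 4
Line 2: two(1) + beetle(2) + breaks(1) + now(1) = 5
Line 3: hot(1) + stone(1) + radiates(3) = 5

4/5/5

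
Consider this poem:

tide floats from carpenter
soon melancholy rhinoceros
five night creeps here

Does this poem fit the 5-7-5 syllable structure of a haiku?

Line 1: tide (1), floats (1), from (1), carpenter (3) → 6 (expected 5)
Line 2: soon (1), melancholy (4), rhinoceros (4) → 9 (expected 7)
Line 3: five (1), night (1), creeps (1), here (1) → 4 (expected 5)

No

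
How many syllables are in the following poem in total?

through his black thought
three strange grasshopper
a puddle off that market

Line 1: "through his black thought": 1+1+1+1 = 4
Line 2: "three strange grasshopper": 1+1+3 = 5
Line 3: "a puddle off that market": 1+2+1+1+2 = 7
Total: 4 + 5 + 7 = 16

16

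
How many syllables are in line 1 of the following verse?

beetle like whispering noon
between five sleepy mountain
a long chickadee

7

Line 1: beetle(2) + like(1) + whispering(3) + noon(1) = 7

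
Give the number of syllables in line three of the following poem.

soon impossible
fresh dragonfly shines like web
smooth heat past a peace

5

Line three: "smooth heat past a peace": 1+1+1+1+1 = 5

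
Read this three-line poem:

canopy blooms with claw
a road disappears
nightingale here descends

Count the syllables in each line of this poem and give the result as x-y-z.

6-5-6

Line 1: "canopy blooms with claw": 3+1+1+1 = 6
Line 2: "a road disappears": 1+1+3 = 5
Line 3: "nightingale here descends": 3+1+2 = 6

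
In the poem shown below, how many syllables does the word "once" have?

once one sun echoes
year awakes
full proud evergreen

1

"once" has 1 syllable.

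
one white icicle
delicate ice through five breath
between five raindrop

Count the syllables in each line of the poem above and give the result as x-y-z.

Line 1: one(1) + white(1) + icicle(3) = 5
Line 2: delicate(3) + ice(1) + through(1) + five(1) + breath(1) = 7
Line 3: between(2) + five(1) + raindrop(2) = 5

5-7-5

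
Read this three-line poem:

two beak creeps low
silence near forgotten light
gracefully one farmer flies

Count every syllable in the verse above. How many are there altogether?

18

Line 1: two (1), beak (1), creeps (1), low (1) → 4
Line 2: silence (2), near (1), forgotten (3), light (1) → 7
Line 3: gracefully (3), one (1), farmer (2), flies (1) → 7
Total: 4 + 7 + 7 = 18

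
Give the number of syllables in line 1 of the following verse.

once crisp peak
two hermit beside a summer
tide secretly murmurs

Line 1: once (1), crisp (1), peak (1) → 3

3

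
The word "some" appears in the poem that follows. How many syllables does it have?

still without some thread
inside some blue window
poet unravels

1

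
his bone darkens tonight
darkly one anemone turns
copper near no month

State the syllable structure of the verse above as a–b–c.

Line 1: his (1), bone (1), darkens (2), tonight (2) → 6
Line 2: darkly (2), one (1), anemone (4), turns (1) → 8
Line 3: copper (2), near (1), no (1), month (1) → 5

6–8–5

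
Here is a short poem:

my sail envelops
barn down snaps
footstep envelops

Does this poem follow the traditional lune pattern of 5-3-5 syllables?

Line 1: my(1) + sail(1) + envelops(3) = 5 ✓
Line 2: barn(1) + down(1) + snaps(1) = 3 ✓
Line 3: footstep(2) + envelops(3) = 5 ✓

Yes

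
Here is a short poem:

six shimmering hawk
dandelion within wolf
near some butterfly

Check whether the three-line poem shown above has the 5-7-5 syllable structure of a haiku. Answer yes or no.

Line 1: six (1), shimmering (3), hawk (1) → 5 ✓
Line 2: dandelion (4), within (2), wolf (1) → 7 ✓
Line 3: near (1), some (1), butterfly (3) → 5 ✓

Yes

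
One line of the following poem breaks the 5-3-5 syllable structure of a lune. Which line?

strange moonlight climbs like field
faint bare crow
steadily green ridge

Line 1: "strange moonlight climbs like field": 1+2+1+1+1 = 6 (expected 5)
Line 2: "faint bare crow": 1+1+1 = 3 ✓
Line 3: "steadily green ridge": 3+1+1 = 5 ✓

Line 1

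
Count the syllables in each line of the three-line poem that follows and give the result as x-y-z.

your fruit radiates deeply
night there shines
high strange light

7-3-3

Line 1: your (1), fruit (1), radiates (3), deeply (2) → 7
Line 2: night (1), there (1), shines (1) → 3
Line 3: high (1), strange (1), light (1) → 3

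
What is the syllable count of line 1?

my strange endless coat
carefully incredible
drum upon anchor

5

Line 1: "my strange endless coat": 1+1+2+1 = 5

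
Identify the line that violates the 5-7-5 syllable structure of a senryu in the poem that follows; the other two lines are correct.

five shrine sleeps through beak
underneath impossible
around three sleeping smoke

Line 1: five(1) + shrine(1) + sleeps(1) + through(1) + beak(1) = 5 ✓
Line 2: underneath(3) + impossible(4) = 7 ✓
Line 3: around(2) + three(1) + sleeping(2) + smoke(1) = 6 (expected 5)

The third line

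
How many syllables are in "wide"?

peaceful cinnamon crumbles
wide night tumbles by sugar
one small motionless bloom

"wide" has 1 syllable.

1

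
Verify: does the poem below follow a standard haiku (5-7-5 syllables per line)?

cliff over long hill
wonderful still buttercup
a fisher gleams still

Line 1: "cliff over long hill": 1+2+1+1 = 5 ✓
Line 2: "wonderful still buttercup": 3+1+3 = 7 ✓
Line 3: "a fisher gleams still": 1+2+1+1 = 5 ✓

Yes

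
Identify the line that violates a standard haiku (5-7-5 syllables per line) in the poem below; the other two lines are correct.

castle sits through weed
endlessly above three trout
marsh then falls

Line 1: "castle sits through weed": 2+1+1+1 = 5 ✓
Line 2: "endlessly above three trout": 3+2+1+1 = 7 ✓
Line 3: "marsh then falls": 1+1+1 = 3 (expected 5)

Line 3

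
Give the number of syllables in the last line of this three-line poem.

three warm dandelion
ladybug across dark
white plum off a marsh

5

The last line: white (1), plum (1), off (1), a (1), marsh (1) → 5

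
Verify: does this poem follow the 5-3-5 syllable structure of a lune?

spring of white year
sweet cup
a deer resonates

No

Line 1: spring (1), of (1), white (1), year (1) → 4 (expected 5)
Line 2: sweet (1), cup (1) → 2 (expected 3)
Line 3: a (1), deer (1), resonates (3) → 5 ✓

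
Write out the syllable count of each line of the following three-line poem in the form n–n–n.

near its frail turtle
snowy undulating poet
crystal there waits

Line 1: "near its frail turtle": 1+1+1+2 = 5
Line 2: "snowy undulating poet": 2+4+2 = 8
Line 3: "crystal there waits": 2+1+1 = 4

5–8–4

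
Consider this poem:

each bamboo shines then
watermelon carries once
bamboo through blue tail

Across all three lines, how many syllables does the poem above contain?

17

Line 1: "each bamboo shines then": 1+2+1+1 = 5
Line 2: "watermelon carries once": 4+2+1 = 7
Line 3: "bamboo through blue tail": 2+1+1+1 = 5
Total: 5 + 7 + 5 = 17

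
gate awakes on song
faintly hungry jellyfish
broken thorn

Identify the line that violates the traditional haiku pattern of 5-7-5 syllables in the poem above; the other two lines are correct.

Line 1: gate (1), awakes (2), on (1), song (1) → 5 ✓
Line 2: faintly (2), hungry (2), jellyfish (3) → 7 ✓
Line 3: broken (2), thorn (1) → 3 (expected 5)

The third line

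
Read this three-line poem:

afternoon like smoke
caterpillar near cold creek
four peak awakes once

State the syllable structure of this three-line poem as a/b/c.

Line 1: afternoon (3), like (1), smoke (1) → 5
Line 2: caterpillar (4), near (1), cold (1), creek (1) → 7
Line 3: four (1), peak (1), awakes (2), once (1) → 5

5/7/5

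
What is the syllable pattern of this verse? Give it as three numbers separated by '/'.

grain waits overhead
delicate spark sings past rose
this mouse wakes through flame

Line 1: "grain waits overhead": 1+1+3 = 5
Line 2: "delicate spark sings past rose": 3+1+1+1+1 = 7
Line 3: "this mouse wakes through flame": 1+1+1+1+1 = 5

5/7/5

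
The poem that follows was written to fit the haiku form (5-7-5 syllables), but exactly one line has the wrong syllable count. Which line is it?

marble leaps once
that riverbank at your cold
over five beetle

Line 1

Line 1: marble (2), leaps (1), once (1) → 4 (expected 5)
Line 2: that (1), riverbank (3), at (1), your (1), cold (1) → 7 ✓
Line 3: over (2), five (1), beetle (2) → 5 ✓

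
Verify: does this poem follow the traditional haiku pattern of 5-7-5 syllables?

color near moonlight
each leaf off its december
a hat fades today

Yes

Line 1: color (2), near (1), moonlight (2) → 5 ✓
Line 2: each (1), leaf (1), off (1), its (1), december (3) → 7 ✓
Line 3: a (1), hat (1), fades (1), today (2) → 5 ✓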